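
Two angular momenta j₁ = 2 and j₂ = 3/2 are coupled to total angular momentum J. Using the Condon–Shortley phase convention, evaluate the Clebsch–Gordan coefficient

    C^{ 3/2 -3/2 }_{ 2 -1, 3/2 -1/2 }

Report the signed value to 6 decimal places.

√[4·2!2!1!/6! · 1!3!1!2!0!3!] = √(8/5)
  +(−1)^1/∏(1,1,2,0,0,1)! = -1/2  (running -1/2)
⟨..|..⟩ = √(8/5)·(-1/2) = -0.632456

-0.632456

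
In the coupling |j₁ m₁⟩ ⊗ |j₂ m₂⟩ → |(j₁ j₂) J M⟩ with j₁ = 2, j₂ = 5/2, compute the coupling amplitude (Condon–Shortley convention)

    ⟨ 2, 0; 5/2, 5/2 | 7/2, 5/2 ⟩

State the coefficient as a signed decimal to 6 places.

−√(10/21) ≈ -0.690066

triangle: 1!·3!·4!/9! = 144/362880
(j±m)!: 2!·2!·5!·0!·6!·1! = 345600
prefactor² = (2J+1)·Δ·N² = 7680/7
  k=1: −1/(1!·0!·1!·4!·2!·0!) = -1/48
Σ = -1/48  ⇒  CG² = 7680/7·(-1/48)² = 10/21
CG = −√(10/21) = -0.690066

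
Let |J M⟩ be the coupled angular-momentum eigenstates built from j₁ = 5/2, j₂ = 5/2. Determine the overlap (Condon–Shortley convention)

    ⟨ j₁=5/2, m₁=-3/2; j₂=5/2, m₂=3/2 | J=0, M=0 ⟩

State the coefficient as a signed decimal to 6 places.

+√(1/6) ≈ +0.408248

triangle: 5!·0!·0!/6! = 120/720
(j±m)!: 1!·4!·4!·1!·0!·0! = 576
prefactor² = (2J+1)·Δ·N² = 96
  k=4: +1/(4!·1!·0!·0!·0!·0!) = 1/24
Σ = 1/24  ⇒  CG² = 96·1/24² = 1/6
CG = +√(1/6) = +0.408248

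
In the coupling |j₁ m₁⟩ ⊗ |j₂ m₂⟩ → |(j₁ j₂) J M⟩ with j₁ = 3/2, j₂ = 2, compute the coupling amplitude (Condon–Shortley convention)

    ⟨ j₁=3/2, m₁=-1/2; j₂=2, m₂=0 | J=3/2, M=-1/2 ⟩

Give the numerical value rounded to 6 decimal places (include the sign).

triangle: 2!*1!*2!/6! = 4/720
(j±m)!: 1!*2!*2!*2!*1!*2! = 16
prefactor² = (2J+1)*Δ*N² = 16/45
  k=1: −1/(1!*1!*1!*1!*0!*1!) = -1
  k=2: +1/(2!*0!*0!*0!*1!*2!) = 1/4
Σ = -3/4  ⇒  CG² = 16/45*(-3/4)² = 1/5
CG = −√(1/5) = -0.447214

−√(1/5) = -0.447214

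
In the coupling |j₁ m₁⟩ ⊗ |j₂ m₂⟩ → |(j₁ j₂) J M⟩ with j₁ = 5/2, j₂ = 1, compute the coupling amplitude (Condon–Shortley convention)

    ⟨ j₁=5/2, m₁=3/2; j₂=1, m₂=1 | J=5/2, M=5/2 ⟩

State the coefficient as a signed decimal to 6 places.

-0.534522  (= −√(2/7))

j₁+j₂−J=1  J+j₁−j₂=4  J−j₁+j₂=1  j₁+j₂+J+1=7
(j₁±m₁, j₂±m₂, J±M) = (4,1,2,0,5,0)
P² = 1152/7
sum k=1..1:
  [1] −1/24 = -1/24
S = -1/24
C² = P²·S² = 2/7 ; C = -0.534522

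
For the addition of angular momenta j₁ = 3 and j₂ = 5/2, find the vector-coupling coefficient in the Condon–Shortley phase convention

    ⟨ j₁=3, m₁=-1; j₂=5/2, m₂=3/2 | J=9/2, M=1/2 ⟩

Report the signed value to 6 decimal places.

j₁+j₂−J=1  J+j₁−j₂=5  J−j₁+j₂=4  j₁+j₂+J+1=11
(j₁±m₁, j₂±m₂, J±M) = (2,4,4,1,5,4)
P² = 184320/77
sum k=0..1:
  [0] +1/576 = 1/576
  [1] −1/72 = -1/72
S = -7/576
C² = P²·S² = 35/99 ; C = -0.594588

−√(35/99) = -0.594588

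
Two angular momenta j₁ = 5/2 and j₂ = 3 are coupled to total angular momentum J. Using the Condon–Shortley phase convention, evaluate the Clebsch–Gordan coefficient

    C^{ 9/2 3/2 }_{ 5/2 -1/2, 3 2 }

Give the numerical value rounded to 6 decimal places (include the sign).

−√(169/462) = -0.604815

√[10·1!4!5!/11! · 2!3!5!1!6!3!] = √(345600/77)
  +(−1)^0/∏(0,1,3,5,1,0)! = 1/720  (running 1/720)
  +(−1)^1/∏(1,0,2,4,2,1)! = -1/96  (running -13/1440)
⟨..|..⟩ = √(345600/77)·(-13/1440) = -0.604815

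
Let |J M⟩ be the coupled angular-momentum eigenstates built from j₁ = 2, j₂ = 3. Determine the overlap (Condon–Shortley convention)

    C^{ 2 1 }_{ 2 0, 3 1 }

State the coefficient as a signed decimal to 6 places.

triangle: 3!*1!*3!/8! = 36/40320
(j±m)!: 2!*2!*4!*2!*3!*1! = 1152
prefactor² = (2J+1)*Δ*N² = 36/7
  k=1: −1/(1!*2!*1!*3!*0!*0!) = -1/12
  k=2: +1/(2!*1!*0!*2!*1!*1!) = 1/4
Σ = 1/6  ⇒  CG² = 36/7*1/6² = 1/7
CG = +√(1/7) = +0.377964

+√(1/7) ≈ +0.377964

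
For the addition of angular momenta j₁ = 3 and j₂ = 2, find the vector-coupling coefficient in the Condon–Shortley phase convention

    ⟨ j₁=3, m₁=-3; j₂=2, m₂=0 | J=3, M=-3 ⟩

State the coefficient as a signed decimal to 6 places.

triangle: 2!*4!*2!/9! = 96/362880
(j±m)!: 0!*6!*2!*2!*0!*6! = 2073600
prefactor² = (2J+1)*Δ*N² = 3840
  k=2: +1/(2!*0!*4!*0!*0!*2!) = 1/96
Σ = 1/96  ⇒  CG² = 3840*1/96² = 5/12
CG = +√(5/12) = +0.645497

+√(5/12) = +0.645497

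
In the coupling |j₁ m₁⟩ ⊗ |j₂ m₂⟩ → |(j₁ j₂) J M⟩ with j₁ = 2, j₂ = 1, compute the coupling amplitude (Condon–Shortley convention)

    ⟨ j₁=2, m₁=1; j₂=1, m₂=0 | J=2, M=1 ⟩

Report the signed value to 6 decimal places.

√[5·1!3!1!/6! · 3!1!1!1!3!1!] = √(3/2)
  +(−1)^0/∏(0,1,1,1,2,0)! = 1/2  (running 1/2)
  +(−1)^1/∏(1,0,0,0,3,1)! = -1/6  (running 1/3)
⟨..|..⟩ = √(3/2)·(1/3) = +0.408248

+0.408248  (= +√(1/6))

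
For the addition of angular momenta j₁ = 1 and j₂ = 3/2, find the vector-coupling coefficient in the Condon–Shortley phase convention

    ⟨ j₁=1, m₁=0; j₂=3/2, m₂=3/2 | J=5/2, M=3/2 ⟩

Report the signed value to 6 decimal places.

√[6·0!2!3!/6! · 1!1!3!0!4!1!] = √(72/5)
  +(−1)^0/∏(0,0,1,3,1,0)! = 1/6  (running 1/6)
⟨..|..⟩ = √(72/5)·(1/6) = +0.632456

+√(2/5) = +0.632456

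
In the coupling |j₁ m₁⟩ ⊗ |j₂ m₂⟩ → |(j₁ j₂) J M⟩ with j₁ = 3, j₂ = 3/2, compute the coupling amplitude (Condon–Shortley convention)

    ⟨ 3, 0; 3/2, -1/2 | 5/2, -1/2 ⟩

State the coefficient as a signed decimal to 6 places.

triangle: 2!·4!·1!/8! = 48/40320
(j±m)!: 3!·3!·1!·2!·2!·3! = 864
prefactor² = (2J+1)·Δ·N² = 216/35
  k=0: +1/(0!·2!·3!·1!·1!·0!) = 1/12
  k=1: −1/(1!·1!·2!·0!·2!·1!) = -1/4
Σ = -1/6  ⇒  CG² = 216/35·(-1/6)² = 6/35
CG = −√(6/35) = -0.414039

−√(6/35) ≈ -0.414039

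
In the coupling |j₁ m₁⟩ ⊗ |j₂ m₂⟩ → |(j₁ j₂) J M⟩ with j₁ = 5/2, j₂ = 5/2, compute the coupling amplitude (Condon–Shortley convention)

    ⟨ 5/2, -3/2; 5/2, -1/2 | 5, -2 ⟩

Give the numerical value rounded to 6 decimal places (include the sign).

√[11·0!5!5!/11! · 1!4!2!3!3!7!] = √(34560)
  +(−1)^0/∏(0,0,4,2,1,3)! = 1/288  (running 1/288)
⟨..|..⟩ = √(34560)·(1/288) = +0.645497

+√(5/12) ≈ +0.645497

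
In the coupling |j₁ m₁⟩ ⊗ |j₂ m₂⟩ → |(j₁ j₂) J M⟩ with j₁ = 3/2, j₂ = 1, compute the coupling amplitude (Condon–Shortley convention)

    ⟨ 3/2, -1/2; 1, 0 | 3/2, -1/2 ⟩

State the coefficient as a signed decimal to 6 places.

−√(1/15) = -0.258199

√[4·1!2!1!/5! · 1!2!1!1!1!2!] = √(4/15)
  +(−1)^0/∏(0,1,2,1,0,0)! = 1/2  (running 1/2)
  +(−1)^1/∏(1,0,1,0,1,1)! = -1  (running -1/2)
⟨..|..⟩ = √(4/15)·(-1/2) = -0.258199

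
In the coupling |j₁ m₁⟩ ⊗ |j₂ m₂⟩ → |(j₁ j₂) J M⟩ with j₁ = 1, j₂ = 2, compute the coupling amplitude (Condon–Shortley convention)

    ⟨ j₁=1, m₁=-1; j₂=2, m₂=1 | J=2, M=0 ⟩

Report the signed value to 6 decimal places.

triangle: 1!*1!*3!/6! = 6/720
(j±m)!: 0!*2!*3!*1!*2!*2! = 48
prefactor² = (2J+1)*Δ*N² = 2
  k=1: −1/(1!*0!*1!*2!*0!*1!) = -1/2
Σ = -1/2  ⇒  CG² = 2*(-1/2)² = 1/2
CG = −√(1/2) = -0.707107

−√(1/2) = -0.707107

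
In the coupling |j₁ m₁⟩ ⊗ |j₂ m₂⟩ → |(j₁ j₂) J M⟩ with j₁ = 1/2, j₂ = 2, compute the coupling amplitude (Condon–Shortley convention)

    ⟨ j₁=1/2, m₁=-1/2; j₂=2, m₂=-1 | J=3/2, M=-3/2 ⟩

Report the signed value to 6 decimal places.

−√(1/5) = -0.447214

√[4·1!0!3!/5! · 0!1!1!3!0!3!] = √(36/5)
  +(−1)^1/∏(1,0,0,0,0,3)! = -1/6  (running -1/6)
⟨..|..⟩ = √(36/5)·(-1/6) = -0.447214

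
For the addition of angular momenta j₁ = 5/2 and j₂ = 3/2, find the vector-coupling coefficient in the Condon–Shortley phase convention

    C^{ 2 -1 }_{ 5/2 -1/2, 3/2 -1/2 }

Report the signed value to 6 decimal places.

-0.545545

triangle: 2!*3!*1!/7! = 12/5040
(j±m)!: 2!*3!*1!*2!*1!*3! = 144
prefactor² = (2J+1)*Δ*N² = 12/7
  k=0: +1/(0!*2!*3!*1!*0!*0!) = 1/12
  k=1: −1/(1!*1!*2!*0!*1!*1!) = -1/2
Σ = -5/12  ⇒  CG² = 12/7*(-5/12)² = 25/84
CG = −√(25/84) = -0.545545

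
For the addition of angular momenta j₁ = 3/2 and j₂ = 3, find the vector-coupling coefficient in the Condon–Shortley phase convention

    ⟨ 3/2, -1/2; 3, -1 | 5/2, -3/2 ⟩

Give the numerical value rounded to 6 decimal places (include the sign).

-0.591608

triangle: 2!·1!·4!/8! = 48/40320
(j±m)!: 1!·2!·2!·4!·1!·4! = 2304
prefactor² = (2J+1)·Δ·N² = 576/35
  k=1: −1/(1!·1!·1!·1!·0!·3!) = -1/6
  k=2: +1/(2!·0!·0!·0!·1!·4!) = 1/48
Σ = -7/48  ⇒  CG² = 576/35·(-7/48)² = 7/20
CG = −√(7/20) = -0.591608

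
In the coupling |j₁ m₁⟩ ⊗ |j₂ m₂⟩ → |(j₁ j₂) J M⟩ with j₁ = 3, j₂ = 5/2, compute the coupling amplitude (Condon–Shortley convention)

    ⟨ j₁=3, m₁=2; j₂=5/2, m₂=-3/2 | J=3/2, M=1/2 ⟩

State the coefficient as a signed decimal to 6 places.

j₁+j₂−J=4  J+j₁−j₂=2  J−j₁+j₂=1  j₁+j₂+J+1=8
(j₁±m₁, j₂±m₂, J±M) = (5,1,1,4,2,1)
P² = 192/7
sum k=0..1:
  [0] +1/24 = 1/24
  [1] −1/12 = -1/12
S = -1/24
C² = P²·S² = 1/21 ; C = -0.218218

-0.218218  (= −√(1/21))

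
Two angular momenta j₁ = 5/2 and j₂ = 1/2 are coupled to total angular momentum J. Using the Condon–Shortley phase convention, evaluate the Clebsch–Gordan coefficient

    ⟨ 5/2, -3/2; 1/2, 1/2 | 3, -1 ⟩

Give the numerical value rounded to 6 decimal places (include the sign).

triangle: 0!*5!*1!/7! = 120/5040
(j±m)!: 1!*4!*1!*0!*2!*4! = 1152
prefactor² = (2J+1)*Δ*N² = 192
  k=0: +1/(0!*0!*4!*1!*1!*0!) = 1/24
Σ = 1/24  ⇒  CG² = 192*1/24² = 1/3
CG = +√(1/3) = +0.577350

+0.577350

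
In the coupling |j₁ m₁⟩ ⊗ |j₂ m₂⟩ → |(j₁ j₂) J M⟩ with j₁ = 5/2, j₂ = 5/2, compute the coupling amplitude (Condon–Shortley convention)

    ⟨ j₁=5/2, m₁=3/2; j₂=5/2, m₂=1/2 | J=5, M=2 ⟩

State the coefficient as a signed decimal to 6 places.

+√(5/12) ≈ +0.645497

triangle: 0!×5!×5!/11! = 14400/39916800
(j±m)!: 4!×1!×3!×2!×7!×3! = 8709120
prefactor² = (2J+1)×Δ×N² = 34560
  k=0: +1/(0!×0!×1!×3!×4!×2!) = 1/288
Σ = 1/288  ⇒  CG² = 34560×1/288² = 5/12
CG = +√(5/12) = +0.645497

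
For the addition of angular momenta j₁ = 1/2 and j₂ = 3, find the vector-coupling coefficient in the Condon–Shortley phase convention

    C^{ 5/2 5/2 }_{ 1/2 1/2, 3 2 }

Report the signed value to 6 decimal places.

√[6·1!0!5!/7! · 1!0!5!1!5!0!] = √(14400/7)
  +(−1)^0/∏(0,1,0,5,0,0)! = 1/120  (running 1/120)
⟨..|..⟩ = √(14400/7)·(1/120) = +0.377964

+0.377964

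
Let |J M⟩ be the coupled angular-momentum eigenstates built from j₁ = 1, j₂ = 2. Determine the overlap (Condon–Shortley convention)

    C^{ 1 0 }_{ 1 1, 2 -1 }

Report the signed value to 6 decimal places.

+0.547723  (= +√(3/10))

triangle: 2!×0!×2!/5! = 4/120
(j±m)!: 2!×0!×1!×3!×1!×1! = 12
prefactor² = (2J+1)×Δ×N² = 6/5
  k=0: +1/(0!×2!×0!×1!×0!×1!) = 1/2
Σ = 1/2  ⇒  CG² = 6/5×1/2² = 3/10
CG = +√(3/10) = +0.547723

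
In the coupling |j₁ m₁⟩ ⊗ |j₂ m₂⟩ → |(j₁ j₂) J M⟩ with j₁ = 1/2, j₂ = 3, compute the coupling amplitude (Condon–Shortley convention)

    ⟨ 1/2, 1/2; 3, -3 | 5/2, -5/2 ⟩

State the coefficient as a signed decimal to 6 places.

j₁+j₂−J=1  J+j₁−j₂=0  J−j₁+j₂=5  j₁+j₂+J+1=7
(j₁±m₁, j₂±m₂, J±M) = (1,0,0,6,0,5)
P² = 86400/7
sum k=0..0:
  [0] +1/120 = 1/120
S = 1/120
C² = P²·S² = 6/7 ; C = +0.925820

+√(6/7) = +0.925820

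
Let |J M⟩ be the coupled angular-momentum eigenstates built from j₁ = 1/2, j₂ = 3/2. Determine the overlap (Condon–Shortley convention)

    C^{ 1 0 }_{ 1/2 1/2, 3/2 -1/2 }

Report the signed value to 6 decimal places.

√[3·1!0!2!/4! · 1!0!1!2!1!1!] = √(1/2)
  +(−1)^0/∏(0,1,0,1,0,1)! = 1  (running 1)
⟨..|..⟩ = √(1/2)·(1) = +0.707107

+0.707107  (= +√(1/2))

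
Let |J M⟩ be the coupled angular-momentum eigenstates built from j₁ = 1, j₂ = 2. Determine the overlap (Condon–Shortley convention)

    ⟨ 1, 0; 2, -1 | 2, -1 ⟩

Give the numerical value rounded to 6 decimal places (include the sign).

j₁+j₂−J=1  J+j₁−j₂=1  J−j₁+j₂=3  j₁+j₂+J+1=6
(j₁±m₁, j₂±m₂, J±M) = (1,1,1,3,1,3)
P² = 3/2
sum k=0..1:
  [0] +1/2 = 1/2
  [1] −1/6 = -1/6
S = 1/3
C² = P²·S² = 1/6 ; C = +0.408248

+√(1/6) ≈ +0.408248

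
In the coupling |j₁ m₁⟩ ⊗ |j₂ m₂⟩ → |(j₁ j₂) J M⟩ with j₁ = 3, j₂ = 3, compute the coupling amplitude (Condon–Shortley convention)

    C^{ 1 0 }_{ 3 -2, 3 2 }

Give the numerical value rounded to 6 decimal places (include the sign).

+√(1/7) ≈ +0.377964

j₁+j₂−J=5  J+j₁−j₂=1  J−j₁+j₂=1  j₁+j₂+J+1=8
(j₁±m₁, j₂±m₂, J±M) = (1,5,5,1,1,1)
P² = 900/7
sum k=4..5:
  [4] +1/24 = 1/24
  [5] −1/120 = -1/120
S = 1/30
C² = P²·S² = 1/7 ; C = +0.377964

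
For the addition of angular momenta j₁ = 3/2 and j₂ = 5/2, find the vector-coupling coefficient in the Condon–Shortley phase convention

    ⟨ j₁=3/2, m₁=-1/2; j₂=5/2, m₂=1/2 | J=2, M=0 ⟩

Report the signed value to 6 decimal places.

−√(1/14) = -0.267261

j₁+j₂−J=2  J+j₁−j₂=1  J−j₁+j₂=3  j₁+j₂+J+1=7
(j₁±m₁, j₂±m₂, J±M) = (1,2,3,2,2,2)
P² = 8/7
sum k=1..2:
  [1] −1/2 = -1/2
  [2] +1/4 = 1/4
S = -1/4
C² = P²·S² = 1/14 ; C = -0.267261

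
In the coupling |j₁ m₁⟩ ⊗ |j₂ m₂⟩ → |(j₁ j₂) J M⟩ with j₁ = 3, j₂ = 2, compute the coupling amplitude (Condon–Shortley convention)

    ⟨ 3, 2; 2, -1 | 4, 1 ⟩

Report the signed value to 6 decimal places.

√[9·1!5!3!/10! · 5!1!1!3!5!3!] = √(6480/7)
  +(−1)^0/∏(0,1,1,1,4,2)! = 1/48  (running 1/48)
  +(−1)^1/∏(1,0,0,0,5,3)! = -1/720  (running 7/360)
⟨..|..⟩ = √(6480/7)·(7/360) = +0.591608

+0.591608  (= +√(7/20))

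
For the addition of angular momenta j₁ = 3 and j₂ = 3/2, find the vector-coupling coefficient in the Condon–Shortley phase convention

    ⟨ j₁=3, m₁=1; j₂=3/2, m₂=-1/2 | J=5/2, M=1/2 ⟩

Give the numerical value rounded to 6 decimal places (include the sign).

−√(1/70) ≈ -0.119523

triangle: 2!*4!*1!/8! = 48/40320
(j±m)!: 4!*2!*1!*2!*3!*2! = 1152
prefactor² = (2J+1)*Δ*N² = 288/35
  k=0: +1/(0!*2!*2!*1!*2!*0!) = 1/8
  k=1: −1/(1!*1!*1!*0!*3!*1!) = -1/6
Σ = -1/24  ⇒  CG² = 288/35*(-1/24)² = 1/70
CG = −√(1/70) = -0.119523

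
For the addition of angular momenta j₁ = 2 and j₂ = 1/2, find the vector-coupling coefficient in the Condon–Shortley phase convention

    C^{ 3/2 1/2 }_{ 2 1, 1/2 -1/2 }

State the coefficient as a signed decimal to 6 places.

j₁+j₂−J=1  J+j₁−j₂=3  J−j₁+j₂=0  j₁+j₂+J+1=5
(j₁±m₁, j₂±m₂, J±M) = (3,1,0,1,2,1)
P² = 12/5
sum k=0..0:
  [0] +1/2 = 1/2
S = 1/2
C² = P²·S² = 3/5 ; C = +0.774597

+0.774597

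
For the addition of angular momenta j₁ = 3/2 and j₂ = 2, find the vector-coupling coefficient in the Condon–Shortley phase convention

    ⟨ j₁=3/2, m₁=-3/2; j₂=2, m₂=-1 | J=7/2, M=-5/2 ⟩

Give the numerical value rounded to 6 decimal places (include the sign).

+0.755929  (= +√(4/7))

√[8·0!3!4!/8! · 0!3!1!3!1!6!] = √(5184/7)
  +(−1)^0/∏(0,0,3,1,0,3)! = 1/36  (running 1/36)
⟨..|..⟩ = √(5184/7)·(1/36) = +0.755929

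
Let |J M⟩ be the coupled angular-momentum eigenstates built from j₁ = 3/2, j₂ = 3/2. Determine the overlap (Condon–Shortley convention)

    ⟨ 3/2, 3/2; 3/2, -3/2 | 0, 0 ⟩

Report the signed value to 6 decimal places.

+0.500000

√[1·3!0!0!/4! · 3!0!0!3!0!0!] = √(9)
  +(−1)^0/∏(0,3,0,0,0,0)! = 1/6  (running 1/6)
⟨..|..⟩ = √(9)·(1/6) = +0.500000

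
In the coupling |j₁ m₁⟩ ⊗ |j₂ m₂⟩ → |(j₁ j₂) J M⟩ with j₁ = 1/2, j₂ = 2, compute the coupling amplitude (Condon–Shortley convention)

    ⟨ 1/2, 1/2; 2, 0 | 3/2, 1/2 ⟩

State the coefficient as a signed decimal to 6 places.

triangle: 1!*0!*3!/5! = 6/120
(j±m)!: 1!*0!*2!*2!*2!*1! = 8
prefactor² = (2J+1)*Δ*N² = 8/5
  k=0: +1/(0!*1!*0!*2!*0!*1!) = 1/2
Σ = 1/2  ⇒  CG² = 8/5*1/2² = 2/5
CG = +√(2/5) = +0.632456

+0.632456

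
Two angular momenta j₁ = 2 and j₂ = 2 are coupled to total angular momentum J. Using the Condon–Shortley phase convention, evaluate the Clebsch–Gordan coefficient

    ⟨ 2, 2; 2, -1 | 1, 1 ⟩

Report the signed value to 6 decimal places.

√[3·3!1!1!/6! · 4!0!1!3!2!0!] = √(36/5)
  +(−1)^0/∏(0,3,0,1,1,0)! = 1/6  (running 1/6)
⟨..|..⟩ = √(36/5)·(1/6) = +0.447214

+0.447214  (= +√(1/5))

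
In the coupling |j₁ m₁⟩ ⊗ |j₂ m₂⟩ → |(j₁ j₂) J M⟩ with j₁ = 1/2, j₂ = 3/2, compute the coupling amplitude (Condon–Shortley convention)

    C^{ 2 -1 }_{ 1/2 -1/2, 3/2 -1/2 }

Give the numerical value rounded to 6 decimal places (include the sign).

√[5·0!1!3!/5! · 0!1!1!2!1!3!] = √(3)
  +(−1)^0/∏(0,0,1,1,0,2)! = 1/2  (running 1/2)
⟨..|..⟩ = √(3)·(1/2) = +0.866025

+√(3/4) = +0.866025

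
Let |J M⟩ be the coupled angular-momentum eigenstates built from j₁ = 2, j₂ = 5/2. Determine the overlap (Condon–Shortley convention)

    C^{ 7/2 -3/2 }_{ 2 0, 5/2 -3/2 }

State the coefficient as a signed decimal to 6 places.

√[8·1!3!4!/9! · 2!2!1!4!2!5!] = √(512/7)
  +(−1)^0/∏(0,1,2,1,1,3)! = 1/12  (running 1/12)
  +(−1)^1/∏(1,0,1,0,2,4)! = -1/48  (running 1/16)
⟨..|..⟩ = √(512/7)·(1/16) = +0.534522

+0.534522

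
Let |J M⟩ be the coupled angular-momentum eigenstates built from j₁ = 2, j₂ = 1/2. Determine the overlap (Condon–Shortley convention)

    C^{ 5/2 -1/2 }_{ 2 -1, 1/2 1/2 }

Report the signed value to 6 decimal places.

+√(2/5) = +0.632456

√[6·0!4!1!/6! · 1!3!1!0!2!3!] = √(72/5)
  +(−1)^0/∏(0,0,3,1,1,0)! = 1/6  (running 1/6)
⟨..|..⟩ = √(72/5)·(1/6) = +0.632456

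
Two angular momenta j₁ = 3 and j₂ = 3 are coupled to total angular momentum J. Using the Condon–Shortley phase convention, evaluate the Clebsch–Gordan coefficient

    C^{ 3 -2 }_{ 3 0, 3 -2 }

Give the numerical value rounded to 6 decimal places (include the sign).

triangle: 3!×3!×3!/10! = 216/3628800
(j±m)!: 3!×3!×1!×5!×1!×5! = 518400
prefactor² = (2J+1)×Δ×N² = 216
  k=0: +1/(0!×3!×3!×1!×0!×2!) = 1/72
  k=1: −1/(1!×2!×2!×0!×1!×3!) = -1/24
Σ = -1/36  ⇒  CG² = 216×(-1/36)² = 1/6
CG = −√(1/6) = -0.408248

−√(1/6) = -0.408248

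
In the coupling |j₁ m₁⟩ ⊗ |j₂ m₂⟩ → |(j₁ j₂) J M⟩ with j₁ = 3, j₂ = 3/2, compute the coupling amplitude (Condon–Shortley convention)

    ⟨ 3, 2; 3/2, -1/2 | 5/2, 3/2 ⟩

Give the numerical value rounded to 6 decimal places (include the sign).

j₁+j₂−J=2  J+j₁−j₂=4  J−j₁+j₂=1  j₁+j₂+J+1=8
(j₁±m₁, j₂±m₂, J±M) = (5,1,1,2,4,1)
P² = 288/7
sum k=0..1:
  [0] +1/12 = 1/12
  [1] −1/24 = -1/24
S = 1/24
C² = P²·S² = 1/14 ; C = +0.267261

+0.267261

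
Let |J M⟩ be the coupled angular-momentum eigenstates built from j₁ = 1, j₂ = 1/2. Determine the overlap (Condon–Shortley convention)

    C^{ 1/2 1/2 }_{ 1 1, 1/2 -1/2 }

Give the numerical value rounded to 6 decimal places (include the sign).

j₁+j₂−J=1  J+j₁−j₂=1  J−j₁+j₂=0  j₁+j₂+J+1=3
(j₁±m₁, j₂±m₂, J±M) = (2,0,0,1,1,0)
P² = 2/3
sum k=0..0:
  [0] +1/1 = 1
S = 1
C² = P²·S² = 2/3 ; C = +0.816497

+√(2/3) = +0.816497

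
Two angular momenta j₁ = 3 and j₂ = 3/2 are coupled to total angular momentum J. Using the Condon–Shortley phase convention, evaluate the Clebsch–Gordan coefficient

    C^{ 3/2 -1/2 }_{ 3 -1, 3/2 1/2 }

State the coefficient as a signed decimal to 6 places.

+√(12/35) = +0.585540

triangle: 3!×3!×0!/7! = 36/5040
(j±m)!: 2!×4!×2!×1!×1!×2! = 192
prefactor² = (2J+1)×Δ×N² = 192/35
  k=2: +1/(2!×1!×2!×0!×1!×0!) = 1/4
Σ = 1/4  ⇒  CG² = 192/35×1/4² = 12/35
CG = +√(12/35) = +0.585540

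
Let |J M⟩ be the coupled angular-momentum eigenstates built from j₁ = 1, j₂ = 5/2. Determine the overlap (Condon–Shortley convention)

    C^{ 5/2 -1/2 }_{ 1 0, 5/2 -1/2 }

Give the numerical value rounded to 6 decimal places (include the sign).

triangle: 1!×1!×4!/7! = 24/5040
(j±m)!: 1!×1!×2!×3!×2!×3! = 144
prefactor² = (2J+1)×Δ×N² = 144/35
  k=0: +1/(0!×1!×1!×2!×0!×2!) = 1/4
  k=1: −1/(1!×0!×0!×1!×1!×3!) = -1/6
Σ = 1/12  ⇒  CG² = 144/35×1/12² = 1/35
CG = +√(1/35) = +0.169031

+√(1/35) = +0.169031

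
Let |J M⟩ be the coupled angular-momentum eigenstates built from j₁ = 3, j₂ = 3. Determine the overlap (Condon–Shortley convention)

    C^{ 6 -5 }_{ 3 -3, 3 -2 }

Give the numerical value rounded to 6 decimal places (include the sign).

+√(1/2) = +0.707107

√[13·0!6!6!/13! · 0!6!1!5!1!11!] = √(3732480000)
  +(−1)^0/∏(0,0,6,1,0,5)! = 1/86400  (running 1/86400)
⟨..|..⟩ = √(3732480000)·(1/86400) = +0.707107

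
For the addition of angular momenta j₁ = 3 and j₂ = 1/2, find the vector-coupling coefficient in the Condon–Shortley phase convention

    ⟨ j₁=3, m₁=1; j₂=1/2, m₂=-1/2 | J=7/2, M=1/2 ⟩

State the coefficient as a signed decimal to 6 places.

√[8·0!6!1!/8! · 4!2!0!1!4!3!] = √(6912/7)
  +(−1)^0/∏(0,0,2,0,4,1)! = 1/48  (running 1/48)
⟨..|..⟩ = √(6912/7)·(1/48) = +0.654654

+0.654654  (= +√(3/7))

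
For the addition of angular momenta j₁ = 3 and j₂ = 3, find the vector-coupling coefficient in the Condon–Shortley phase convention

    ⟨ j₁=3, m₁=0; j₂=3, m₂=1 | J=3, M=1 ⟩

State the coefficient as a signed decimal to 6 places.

√[7·3!3!3!/10! · 3!3!4!2!4!2!] = √(864/25)
  +(−1)^1/∏(1,2,2,3,1,0)! = -1/24  (running -1/24)
  +(−1)^2/∏(2,1,1,2,2,1)! = 1/8  (running 1/12)
  +(−1)^3/∏(3,0,0,1,3,2)! = -1/72  (running 5/72)
⟨..|..⟩ = √(864/25)·(5/72) = +0.408248

+0.408248  (= +√(1/6))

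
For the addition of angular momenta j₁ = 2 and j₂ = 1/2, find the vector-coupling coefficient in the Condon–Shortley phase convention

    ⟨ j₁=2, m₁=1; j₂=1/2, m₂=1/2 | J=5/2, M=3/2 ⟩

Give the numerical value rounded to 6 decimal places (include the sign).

j₁+j₂−J=0  J+j₁−j₂=4  J−j₁+j₂=1  j₁+j₂+J+1=6
(j₁±m₁, j₂±m₂, J±M) = (3,1,1,0,4,1)
P² = 144/5
sum k=0..0:
  [0] +1/6 = 1/6
S = 1/6
C² = P²·S² = 4/5 ; C = +0.894427

+0.894427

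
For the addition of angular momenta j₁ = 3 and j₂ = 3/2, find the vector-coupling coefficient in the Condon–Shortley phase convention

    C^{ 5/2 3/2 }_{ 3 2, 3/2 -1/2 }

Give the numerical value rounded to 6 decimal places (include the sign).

+√(1/14) = +0.267261

j₁+j₂−J=2  J+j₁−j₂=4  J−j₁+j₂=1  j₁+j₂+J+1=8
(j₁±m₁, j₂±m₂, J±M) = (5,1,1,2,4,1)
P² = 288/7
sum k=0..1:
  [0] +1/12 = 1/12
  [1] −1/24 = -1/24
S = 1/24
C² = P²·S² = 1/14 ; C = +0.267261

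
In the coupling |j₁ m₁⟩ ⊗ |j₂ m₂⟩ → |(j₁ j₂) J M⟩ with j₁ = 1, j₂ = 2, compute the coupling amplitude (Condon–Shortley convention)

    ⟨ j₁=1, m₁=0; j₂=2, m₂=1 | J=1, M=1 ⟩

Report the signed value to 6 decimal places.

√[3·2!0!2!/5! · 1!1!3!1!2!0!] = √(6/5)
  +(−1)^1/∏(1,1,0,2,0,0)! = -1/2  (running -1/2)
⟨..|..⟩ = √(6/5)·(-1/2) = -0.547723

−√(3/10) ≈ -0.547723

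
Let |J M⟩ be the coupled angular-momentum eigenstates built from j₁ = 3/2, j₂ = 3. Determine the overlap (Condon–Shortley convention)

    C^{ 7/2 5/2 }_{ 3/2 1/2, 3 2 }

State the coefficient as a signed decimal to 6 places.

−√(1/7) = -0.377964

triangle: 1!×2!×5!/9! = 240/362880
(j±m)!: 2!×1!×5!×1!×6!×1! = 172800
prefactor² = (2J+1)×Δ×N² = 6400/7
  k=0: +1/(0!×1!×1!×5!×1!×0!) = 1/120
  k=1: −1/(1!×0!×0!×4!×2!×1!) = -1/48
Σ = -1/80  ⇒  CG² = 6400/7×(-1/80)² = 1/7
CG = −√(1/7) = -0.377964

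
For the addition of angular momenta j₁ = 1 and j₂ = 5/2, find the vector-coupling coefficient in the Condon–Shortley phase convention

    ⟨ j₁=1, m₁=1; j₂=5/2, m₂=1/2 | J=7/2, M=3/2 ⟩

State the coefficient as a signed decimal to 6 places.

+0.690066

triangle: 0!×2!×5!/8! = 240/40320
(j±m)!: 2!×0!×3!×2!×5!×2! = 5760
prefactor² = (2J+1)×Δ×N² = 1920/7
  k=0: +1/(0!×0!×0!×3!×2!×2!) = 1/24
Σ = 1/24  ⇒  CG² = 1920/7×1/24² = 10/21
CG = +√(10/21) = +0.690066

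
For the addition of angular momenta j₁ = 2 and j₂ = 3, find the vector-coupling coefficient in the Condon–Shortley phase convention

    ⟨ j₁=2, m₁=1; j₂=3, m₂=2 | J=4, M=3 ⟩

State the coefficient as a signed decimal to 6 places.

-0.223607  (= −√(1/20))

√[9·1!3!5!/10! · 3!1!5!1!7!1!] = √(6480)
  +(−1)^0/∏(0,1,1,5,2,0)! = 1/240  (running 1/240)
  +(−1)^1/∏(1,0,0,4,3,1)! = -1/144  (running -1/360)
⟨..|..⟩ = √(6480)·(-1/360) = -0.223607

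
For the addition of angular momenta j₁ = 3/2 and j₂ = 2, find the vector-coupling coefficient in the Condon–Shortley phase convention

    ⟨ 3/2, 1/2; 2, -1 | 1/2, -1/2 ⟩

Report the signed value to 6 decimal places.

−√(3/10) = -0.547723

j₁+j₂−J=3  J+j₁−j₂=0  J−j₁+j₂=1  j₁+j₂+J+1=5
(j₁±m₁, j₂±m₂, J±M) = (2,1,1,3,0,1)
P² = 6/5
sum k=1..1:
  [1] −1/2 = -1/2
S = -1/2
C² = P²·S² = 3/10 ; C = -0.547723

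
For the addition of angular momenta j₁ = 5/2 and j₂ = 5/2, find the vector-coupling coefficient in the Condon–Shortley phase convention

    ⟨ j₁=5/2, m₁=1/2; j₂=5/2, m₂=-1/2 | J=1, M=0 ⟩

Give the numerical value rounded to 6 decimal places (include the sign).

triangle: 4!·1!·1!/7! = 24/5040
(j±m)!: 3!·2!·2!·3!·1!·1! = 144
prefactor² = (2J+1)·Δ·N² = 72/35
  k=1: −1/(1!·3!·1!·1!·0!·0!) = -1/6
  k=2: +1/(2!·2!·0!·0!·1!·1!) = 1/4
Σ = 1/12  ⇒  CG² = 72/35·1/12² = 1/70
CG = +√(1/70) = +0.119523

+0.119523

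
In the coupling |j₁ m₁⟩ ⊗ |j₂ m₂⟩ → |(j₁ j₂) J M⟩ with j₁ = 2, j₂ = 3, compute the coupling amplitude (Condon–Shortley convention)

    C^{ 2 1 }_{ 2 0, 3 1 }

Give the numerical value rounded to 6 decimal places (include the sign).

+0.377964

triangle: 3!*1!*3!/8! = 36/40320
(j±m)!: 2!*2!*4!*2!*3!*1! = 1152
prefactor² = (2J+1)*Δ*N² = 36/7
  k=1: −1/(1!*2!*1!*3!*0!*0!) = -1/12
  k=2: +1/(2!*1!*0!*2!*1!*1!) = 1/4
Σ = 1/6  ⇒  CG² = 36/7*1/6² = 1/7
CG = +√(1/7) = +0.377964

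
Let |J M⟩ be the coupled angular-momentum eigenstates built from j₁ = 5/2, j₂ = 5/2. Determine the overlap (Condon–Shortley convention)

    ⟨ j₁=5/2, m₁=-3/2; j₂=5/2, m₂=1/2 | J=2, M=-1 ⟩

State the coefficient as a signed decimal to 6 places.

j₁+j₂−J=3  J+j₁−j₂=2  J−j₁+j₂=2  j₁+j₂+J+1=8
(j₁±m₁, j₂±m₂, J±M) = (1,4,3,2,1,3)
P² = 36/7
sum k=2..3:
  [2] +1/4 = 1/4
  [3] −1/12 = -1/12
S = 1/6
C² = P²·S² = 1/7 ; C = +0.377964

+0.377964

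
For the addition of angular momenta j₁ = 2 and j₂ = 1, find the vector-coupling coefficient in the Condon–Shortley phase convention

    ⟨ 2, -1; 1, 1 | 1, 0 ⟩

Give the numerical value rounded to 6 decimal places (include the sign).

+0.547723  (= +√(3/10))

j₁+j₂−J=2  J+j₁−j₂=2  J−j₁+j₂=0  j₁+j₂+J+1=5
(j₁±m₁, j₂±m₂, J±M) = (1,3,2,0,1,1)
P² = 6/5
sum k=2..2:
  [2] +1/2 = 1/2
S = 1/2
C² = P²·S² = 3/10 ; C = +0.547723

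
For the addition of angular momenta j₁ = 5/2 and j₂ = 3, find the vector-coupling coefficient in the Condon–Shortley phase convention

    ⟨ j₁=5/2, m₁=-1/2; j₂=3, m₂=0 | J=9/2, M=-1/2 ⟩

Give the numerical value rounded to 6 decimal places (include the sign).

-0.208063  (= −√(10/231))

j₁+j₂−J=1  J+j₁−j₂=4  J−j₁+j₂=5  j₁+j₂+J+1=11
(j₁±m₁, j₂±m₂, J±M) = (2,3,3,3,4,5)
P² = 69120/77
sum k=0..1:
  [0] +1/72 = 1/72
  [1] −1/48 = -1/48
S = -1/144
C² = P²·S² = 10/231 ; C = -0.208063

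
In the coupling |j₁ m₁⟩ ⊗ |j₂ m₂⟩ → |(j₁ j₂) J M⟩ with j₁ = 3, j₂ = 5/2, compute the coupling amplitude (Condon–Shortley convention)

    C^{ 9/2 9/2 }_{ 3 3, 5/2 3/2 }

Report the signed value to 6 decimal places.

+0.738549  (= +√(6/11))

j₁+j₂−J=1  J+j₁−j₂=5  J−j₁+j₂=4  j₁+j₂+J+1=11
(j₁±m₁, j₂±m₂, J±M) = (6,0,4,1,9,0)
P² = 49766400/11
sum k=0..0:
  [0] +1/2880 = 1/2880
S = 1/2880
C² = P²·S² = 6/11 ; C = +0.738549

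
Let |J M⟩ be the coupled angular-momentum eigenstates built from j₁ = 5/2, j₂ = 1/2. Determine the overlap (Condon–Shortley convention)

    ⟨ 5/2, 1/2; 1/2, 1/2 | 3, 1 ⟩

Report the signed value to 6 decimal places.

+√(2/3) ≈ +0.816497

triangle: 0!*5!*1!/7! = 120/5040
(j±m)!: 3!*2!*1!*0!*4!*2! = 576
prefactor² = (2J+1)*Δ*N² = 96
  k=0: +1/(0!*0!*2!*1!*3!*0!) = 1/12
Σ = 1/12  ⇒  CG² = 96*1/12² = 2/3
CG = +√(2/3) = +0.816497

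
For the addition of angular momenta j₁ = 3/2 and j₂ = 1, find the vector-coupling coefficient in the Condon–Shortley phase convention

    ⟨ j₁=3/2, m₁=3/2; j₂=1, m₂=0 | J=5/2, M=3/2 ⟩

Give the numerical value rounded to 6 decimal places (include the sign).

+0.632456

triangle: 0!·3!·2!/6! = 12/720
(j±m)!: 3!·0!·1!·1!·4!·1! = 144
prefactor² = (2J+1)·Δ·N² = 72/5
  k=0: +1/(0!·0!·0!·1!·3!·1!) = 1/6
Σ = 1/6  ⇒  CG² = 72/5·1/6² = 2/5
CG = +√(2/5) = +0.632456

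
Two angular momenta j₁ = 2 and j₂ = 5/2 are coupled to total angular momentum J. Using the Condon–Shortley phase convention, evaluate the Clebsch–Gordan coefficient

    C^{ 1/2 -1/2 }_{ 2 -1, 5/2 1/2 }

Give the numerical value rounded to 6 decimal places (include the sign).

−√(2/15) = -0.365148

j₁+j₂−J=4  J+j₁−j₂=0  J−j₁+j₂=1  j₁+j₂+J+1=6
(j₁±m₁, j₂±m₂, J±M) = (1,3,3,2,0,1)
P² = 24/5
sum k=3..3:
  [3] −1/6 = -1/6
S = -1/6
C² = P²·S² = 2/15 ; C = -0.365148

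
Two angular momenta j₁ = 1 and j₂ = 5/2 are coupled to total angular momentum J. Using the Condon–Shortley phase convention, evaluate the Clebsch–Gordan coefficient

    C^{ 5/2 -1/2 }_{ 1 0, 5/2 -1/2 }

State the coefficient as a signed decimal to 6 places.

triangle: 1!*1!*4!/7! = 24/5040
(j±m)!: 1!*1!*2!*3!*2!*3! = 144
prefactor² = (2J+1)*Δ*N² = 144/35
  k=0: +1/(0!*1!*1!*2!*0!*2!) = 1/4
  k=1: −1/(1!*0!*0!*1!*1!*3!) = -1/6
Σ = 1/12  ⇒  CG² = 144/35*1/12² = 1/35
CG = +√(1/35) = +0.169031

+√(1/35) ≈ +0.169031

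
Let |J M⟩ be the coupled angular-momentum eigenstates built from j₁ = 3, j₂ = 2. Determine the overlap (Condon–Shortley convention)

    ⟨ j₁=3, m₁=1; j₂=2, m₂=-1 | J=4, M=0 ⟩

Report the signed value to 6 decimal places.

√[9·1!5!3!/10! · 4!2!1!3!4!4!] = √(10368/35)
  +(−1)^0/∏(0,1,2,1,3,2)! = 1/24  (running 1/24)
  +(−1)^1/∏(1,0,1,0,4,3)! = -1/144  (running 5/144)
⟨..|..⟩ = √(10368/35)·(5/144) = +0.597614

+√(5/14) = +0.597614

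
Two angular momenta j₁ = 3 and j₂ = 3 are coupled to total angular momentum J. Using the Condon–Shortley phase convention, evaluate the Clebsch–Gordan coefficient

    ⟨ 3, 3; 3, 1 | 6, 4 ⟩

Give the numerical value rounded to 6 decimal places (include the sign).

√[13·0!6!6!/13! · 6!0!4!2!10!2!] = √(2985984000/11)
  +(−1)^0/∏(0,0,0,4,6,2)! = 1/34560  (running 1/34560)
⟨..|..⟩ = √(2985984000/11)·(1/34560) = +0.476731

+0.476731  (= +√(5/22))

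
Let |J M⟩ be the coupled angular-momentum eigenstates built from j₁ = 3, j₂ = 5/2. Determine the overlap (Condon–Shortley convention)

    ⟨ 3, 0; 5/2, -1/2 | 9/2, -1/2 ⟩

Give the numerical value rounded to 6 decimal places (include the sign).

+√(10/231) ≈ +0.208063

triangle: 1!·5!·4!/11! = 2880/39916800
(j±m)!: 3!·3!·2!·3!·4!·5! = 1244160
prefactor² = (2J+1)·Δ·N² = 69120/77
  k=0: +1/(0!·1!·3!·2!·2!·2!) = 1/48
  k=1: −1/(1!·0!·2!·1!·3!·3!) = -1/72
Σ = 1/144  ⇒  CG² = 69120/77·1/144² = 10/231
CG = +√(10/231) = +0.208063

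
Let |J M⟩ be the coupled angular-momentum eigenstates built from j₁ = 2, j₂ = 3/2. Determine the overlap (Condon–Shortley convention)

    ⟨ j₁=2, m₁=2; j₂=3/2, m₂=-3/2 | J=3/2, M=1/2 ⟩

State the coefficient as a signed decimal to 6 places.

+0.632456  (= +√(2/5))

j₁+j₂−J=2  J+j₁−j₂=2  J−j₁+j₂=1  j₁+j₂+J+1=6
(j₁±m₁, j₂±m₂, J±M) = (4,0,0,3,2,1)
P² = 32/5
sum k=0..0:
  [0] +1/4 = 1/4
S = 1/4
C² = P²·S² = 2/5 ; C = +0.632456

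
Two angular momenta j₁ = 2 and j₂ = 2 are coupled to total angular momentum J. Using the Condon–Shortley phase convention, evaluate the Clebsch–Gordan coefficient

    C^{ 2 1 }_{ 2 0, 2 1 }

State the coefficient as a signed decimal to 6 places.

-0.267261

j₁+j₂−J=2  J+j₁−j₂=2  J−j₁+j₂=2  j₁+j₂+J+1=7
(j₁±m₁, j₂±m₂, J±M) = (2,2,3,1,3,1)
P² = 8/7
sum k=1..2:
  [1] −1/2 = -1/2
  [2] +1/4 = 1/4
S = -1/4
C² = P²·S² = 1/14 ; C = -0.267261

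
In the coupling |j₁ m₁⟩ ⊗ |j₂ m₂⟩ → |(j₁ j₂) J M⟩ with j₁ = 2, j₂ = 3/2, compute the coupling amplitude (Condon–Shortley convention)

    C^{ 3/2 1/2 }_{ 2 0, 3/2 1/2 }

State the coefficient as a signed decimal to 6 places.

-0.447214  (= −√(1/5))

j₁+j₂−J=2  J+j₁−j₂=2  J−j₁+j₂=1  j₁+j₂+J+1=6
(j₁±m₁, j₂±m₂, J±M) = (2,2,2,1,2,1)
P² = 16/45
sum k=1..2:
  [1] −1/1 = -1
  [2] +1/4 = 1/4
S = -3/4
C² = P²·S² = 1/5 ; C = -0.447214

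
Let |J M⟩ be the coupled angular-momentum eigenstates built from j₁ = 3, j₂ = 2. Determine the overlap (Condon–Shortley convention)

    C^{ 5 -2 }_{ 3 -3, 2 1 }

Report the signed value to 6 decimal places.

+0.182574

√[11·0!6!4!/11! · 0!6!3!1!3!7!] = √(622080)
  +(−1)^0/∏(0,0,6,3,0,1)! = 1/4320  (running 1/4320)
⟨..|..⟩ = √(622080)·(1/4320) = +0.182574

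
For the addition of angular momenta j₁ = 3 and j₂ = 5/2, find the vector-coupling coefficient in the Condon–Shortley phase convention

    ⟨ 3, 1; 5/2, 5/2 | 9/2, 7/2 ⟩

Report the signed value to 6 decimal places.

−√(50/99) = -0.710669

triangle: 1!·5!·4!/11! = 2880/39916800
(j±m)!: 4!·2!·5!·0!·8!·1! = 232243200
prefactor² = (2J+1)·Δ·N² = 1843200/11
  k=1: −1/(1!·0!·1!·4!·4!·0!) = -1/576
Σ = -1/576  ⇒  CG² = 1843200/11·(-1/576)² = 50/99
CG = −√(50/99) = -0.710669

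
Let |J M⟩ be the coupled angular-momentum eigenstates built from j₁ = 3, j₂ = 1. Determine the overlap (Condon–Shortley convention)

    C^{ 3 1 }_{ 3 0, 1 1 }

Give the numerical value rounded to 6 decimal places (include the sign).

triangle: 1!×5!×1!/8! = 120/40320
(j±m)!: 3!×3!×2!×0!×4!×2! = 3456
prefactor² = (2J+1)×Δ×N² = 72
  k=1: −1/(1!×0!×2!×1!×3!×0!) = -1/12
Σ = -1/12  ⇒  CG² = 72×(-1/12)² = 1/2
CG = −√(1/2) = -0.707107

-0.707107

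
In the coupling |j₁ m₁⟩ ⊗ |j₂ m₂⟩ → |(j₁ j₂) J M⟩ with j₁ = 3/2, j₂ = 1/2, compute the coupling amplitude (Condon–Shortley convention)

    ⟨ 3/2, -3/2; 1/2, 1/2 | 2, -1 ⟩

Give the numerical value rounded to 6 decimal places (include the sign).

j₁+j₂−J=0  J+j₁−j₂=3  J−j₁+j₂=1  j₁+j₂+J+1=5
(j₁±m₁, j₂±m₂, J±M) = (0,3,1,0,1,3)
P² = 9
sum k=0..0:
  [0] +1/6 = 1/6
S = 1/6
C² = P²·S² = 1/4 ; C = +0.500000

+0.500000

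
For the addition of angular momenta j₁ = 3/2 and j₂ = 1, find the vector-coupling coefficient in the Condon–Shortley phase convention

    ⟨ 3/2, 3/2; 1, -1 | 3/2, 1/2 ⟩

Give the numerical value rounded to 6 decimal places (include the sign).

+0.632456  (= +√(2/5))

triangle: 1!*2!*1!/5! = 2/120
(j±m)!: 3!*0!*0!*2!*2!*1! = 24
prefactor² = (2J+1)*Δ*N² = 8/5
  k=0: +1/(0!*1!*0!*0!*2!*1!) = 1/2
Σ = 1/2  ⇒  CG² = 8/5*1/2² = 2/5
CG = +√(2/5) = +0.632456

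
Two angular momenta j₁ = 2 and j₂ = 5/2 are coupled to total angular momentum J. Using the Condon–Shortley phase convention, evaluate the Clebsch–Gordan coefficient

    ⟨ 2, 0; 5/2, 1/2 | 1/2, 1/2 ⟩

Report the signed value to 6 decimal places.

√[2·4!0!1!/6! · 2!2!3!2!1!0!] = √(16/5)
  +(−1)^2/∏(2,2,0,1,0,0)! = 1/4  (running 1/4)
⟨..|..⟩ = √(16/5)·(1/4) = +0.447214

+√(1/5) ≈ +0.447214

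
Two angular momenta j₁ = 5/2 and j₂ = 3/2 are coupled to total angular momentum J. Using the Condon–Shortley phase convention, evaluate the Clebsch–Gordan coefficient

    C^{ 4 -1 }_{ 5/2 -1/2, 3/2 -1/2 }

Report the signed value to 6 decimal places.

+0.731925  (= +√(15/28))

triangle: 0!×5!×3!/9! = 720/362880
(j±m)!: 2!×3!×1!×2!×3!×5! = 17280
prefactor² = (2J+1)×Δ×N² = 2160/7
  k=0: +1/(0!×0!×3!×1!×2!×2!) = 1/24
Σ = 1/24  ⇒  CG² = 2160/7×1/24² = 15/28
CG = +√(15/28) = +0.731925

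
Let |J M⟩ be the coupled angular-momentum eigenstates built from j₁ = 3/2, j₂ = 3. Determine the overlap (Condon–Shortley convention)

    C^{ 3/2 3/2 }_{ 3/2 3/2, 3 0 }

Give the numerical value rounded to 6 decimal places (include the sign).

+√(1/35) ≈ +0.169031

triangle: 3!×0!×3!/7! = 36/5040
(j±m)!: 3!×0!×3!×3!×3!×0! = 1296
prefactor² = (2J+1)×Δ×N² = 1296/35
  k=0: +1/(0!×3!×0!×3!×0!×0!) = 1/36
Σ = 1/36  ⇒  CG² = 1296/35×1/36² = 1/35
CG = +√(1/35) = +0.169031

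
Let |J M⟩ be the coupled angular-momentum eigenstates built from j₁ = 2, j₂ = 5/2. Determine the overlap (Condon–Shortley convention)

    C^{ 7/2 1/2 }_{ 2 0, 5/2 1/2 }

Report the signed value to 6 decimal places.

√[8·1!3!4!/9! · 2!2!3!2!4!3!] = √(768/35)
  +(−1)^0/∏(0,1,2,3,1,1)! = 1/12  (running 1/12)
  +(−1)^1/∏(1,0,1,2,2,2)! = -1/8  (running -1/24)
⟨..|..⟩ = √(768/35)·(-1/24) = -0.195180

-0.195180  (= −√(4/105))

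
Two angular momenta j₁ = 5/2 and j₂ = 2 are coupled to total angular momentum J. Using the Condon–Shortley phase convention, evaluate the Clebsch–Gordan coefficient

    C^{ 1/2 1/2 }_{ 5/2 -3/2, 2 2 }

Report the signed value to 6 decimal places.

+0.258199

triangle: 4!·1!·0!/6! = 24/720
(j±m)!: 1!·4!·4!·0!·1!·0! = 576
prefactor² = (2J+1)·Δ·N² = 192/5
  k=4: +1/(4!·0!·0!·0!·1!·0!) = 1/24
Σ = 1/24  ⇒  CG² = 192/5·1/24² = 1/15
CG = +√(1/15) = +0.258199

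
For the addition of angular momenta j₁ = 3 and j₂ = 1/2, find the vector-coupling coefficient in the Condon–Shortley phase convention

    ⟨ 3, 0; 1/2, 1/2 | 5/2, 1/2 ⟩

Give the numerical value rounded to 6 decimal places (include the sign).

−√(3/7) ≈ -0.654654

√[6·1!5!0!/7! · 3!3!1!0!3!2!] = √(432/7)
  +(−1)^1/∏(1,0,2,0,3,0)! = -1/12  (running -1/12)
⟨..|..⟩ = √(432/7)·(-1/12) = -0.654654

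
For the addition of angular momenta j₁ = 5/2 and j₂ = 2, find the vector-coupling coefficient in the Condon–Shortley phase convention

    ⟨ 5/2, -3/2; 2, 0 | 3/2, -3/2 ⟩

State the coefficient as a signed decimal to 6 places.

triangle: 3!·2!·1!/7! = 12/5040
(j±m)!: 1!·4!·2!·2!·0!·3! = 576
prefactor² = (2J+1)·Δ·N² = 192/35
  k=2: +1/(2!·1!·2!·0!·0!·1!) = 1/4
Σ = 1/4  ⇒  CG² = 192/35·1/4² = 12/35
CG = +√(12/35) = +0.585540

+0.585540  (= +√(12/35))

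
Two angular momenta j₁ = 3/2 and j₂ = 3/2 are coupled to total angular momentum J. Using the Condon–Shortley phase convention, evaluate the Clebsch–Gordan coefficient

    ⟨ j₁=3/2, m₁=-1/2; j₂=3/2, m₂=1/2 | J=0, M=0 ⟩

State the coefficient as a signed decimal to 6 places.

+0.500000

√[1·3!0!0!/4! · 1!2!2!1!0!0!] = √(1)
  +(−1)^2/∏(2,1,0,0,0,0)! = 1/2  (running 1/2)
⟨..|..⟩ = √(1)·(1/2) = +0.500000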